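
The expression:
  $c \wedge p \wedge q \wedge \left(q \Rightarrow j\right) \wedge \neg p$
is never true.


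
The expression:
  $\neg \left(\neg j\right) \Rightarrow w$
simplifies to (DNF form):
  $w \vee \neg j$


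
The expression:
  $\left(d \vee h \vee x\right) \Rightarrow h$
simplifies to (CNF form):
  $\left(h \vee \neg d\right) \wedge \left(h \vee \neg x\right)$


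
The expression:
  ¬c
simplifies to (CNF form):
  ¬c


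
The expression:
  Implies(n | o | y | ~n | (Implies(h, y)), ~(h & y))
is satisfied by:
  {h: False, y: False}
  {y: True, h: False}
  {h: True, y: False}


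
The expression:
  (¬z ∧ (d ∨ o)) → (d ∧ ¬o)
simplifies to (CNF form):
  z ∨ ¬o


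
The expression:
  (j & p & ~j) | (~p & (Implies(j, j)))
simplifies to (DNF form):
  ~p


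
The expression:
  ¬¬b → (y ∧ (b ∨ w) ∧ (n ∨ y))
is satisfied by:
  {y: True, b: False}
  {b: False, y: False}
  {b: True, y: True}


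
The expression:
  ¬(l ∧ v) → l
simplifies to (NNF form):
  l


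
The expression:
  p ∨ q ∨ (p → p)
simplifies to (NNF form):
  True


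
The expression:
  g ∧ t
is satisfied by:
  {t: True, g: True}


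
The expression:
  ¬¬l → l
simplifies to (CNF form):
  True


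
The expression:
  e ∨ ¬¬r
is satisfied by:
  {r: True, e: True}
  {r: True, e: False}
  {e: True, r: False}


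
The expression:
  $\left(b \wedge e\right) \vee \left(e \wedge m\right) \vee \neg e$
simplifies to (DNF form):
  $b \vee m \vee \neg e$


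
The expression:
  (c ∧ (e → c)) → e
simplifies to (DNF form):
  e ∨ ¬c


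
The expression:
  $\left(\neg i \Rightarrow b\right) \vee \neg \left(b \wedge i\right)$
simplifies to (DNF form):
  $\text{True}$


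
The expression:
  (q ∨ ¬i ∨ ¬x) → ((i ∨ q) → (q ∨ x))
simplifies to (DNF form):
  q ∨ x ∨ ¬i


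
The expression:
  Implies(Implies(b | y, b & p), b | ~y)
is always true.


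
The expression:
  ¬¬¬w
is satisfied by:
  {w: False}


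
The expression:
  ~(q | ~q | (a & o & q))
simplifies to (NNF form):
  False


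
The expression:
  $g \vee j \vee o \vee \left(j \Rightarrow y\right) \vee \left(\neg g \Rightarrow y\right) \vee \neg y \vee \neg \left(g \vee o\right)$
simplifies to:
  $\text{True}$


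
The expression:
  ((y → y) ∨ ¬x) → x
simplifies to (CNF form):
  x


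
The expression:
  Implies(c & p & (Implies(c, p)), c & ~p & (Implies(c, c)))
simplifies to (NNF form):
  ~c | ~p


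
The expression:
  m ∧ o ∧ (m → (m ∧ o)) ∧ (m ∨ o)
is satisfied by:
  {m: True, o: True}


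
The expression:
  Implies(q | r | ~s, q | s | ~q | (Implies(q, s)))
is always true.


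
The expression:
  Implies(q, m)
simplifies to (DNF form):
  m | ~q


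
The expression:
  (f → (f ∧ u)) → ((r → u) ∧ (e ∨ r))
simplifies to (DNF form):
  (e ∧ ¬r) ∨ (f ∧ ¬u) ∨ (r ∧ u)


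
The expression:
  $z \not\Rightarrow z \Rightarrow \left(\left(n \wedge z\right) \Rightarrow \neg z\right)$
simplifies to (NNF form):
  $\text{True}$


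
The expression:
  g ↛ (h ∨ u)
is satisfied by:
  {g: True, u: False, h: False}


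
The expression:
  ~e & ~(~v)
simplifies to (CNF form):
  v & ~e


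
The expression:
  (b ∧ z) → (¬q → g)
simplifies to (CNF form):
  g ∨ q ∨ ¬b ∨ ¬z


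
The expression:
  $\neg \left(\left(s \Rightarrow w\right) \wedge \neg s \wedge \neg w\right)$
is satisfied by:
  {s: True, w: True}
  {s: True, w: False}
  {w: True, s: False}


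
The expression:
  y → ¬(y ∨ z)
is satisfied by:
  {y: False}


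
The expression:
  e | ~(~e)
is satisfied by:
  {e: True}


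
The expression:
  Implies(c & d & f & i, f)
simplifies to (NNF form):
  True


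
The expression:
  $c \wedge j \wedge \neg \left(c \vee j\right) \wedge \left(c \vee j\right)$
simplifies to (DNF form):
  $\text{False}$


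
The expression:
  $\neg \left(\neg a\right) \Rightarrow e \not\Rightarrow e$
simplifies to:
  $\neg a$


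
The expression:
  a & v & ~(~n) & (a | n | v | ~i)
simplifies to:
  a & n & v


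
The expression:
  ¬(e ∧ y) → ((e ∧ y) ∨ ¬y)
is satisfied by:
  {e: True, y: False}
  {y: False, e: False}
  {y: True, e: True}


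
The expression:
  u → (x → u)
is always true.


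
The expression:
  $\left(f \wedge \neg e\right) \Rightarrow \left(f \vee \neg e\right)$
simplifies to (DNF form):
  $\text{True}$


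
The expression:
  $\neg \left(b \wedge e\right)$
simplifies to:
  $\neg b \vee \neg e$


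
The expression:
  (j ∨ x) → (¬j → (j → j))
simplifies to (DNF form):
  True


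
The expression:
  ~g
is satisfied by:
  {g: False}


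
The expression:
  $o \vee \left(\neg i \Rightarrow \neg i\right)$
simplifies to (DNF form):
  $\text{True}$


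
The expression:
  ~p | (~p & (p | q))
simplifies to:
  ~p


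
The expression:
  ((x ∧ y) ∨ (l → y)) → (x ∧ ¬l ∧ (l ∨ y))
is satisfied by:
  {l: True, x: True, y: False}
  {l: True, x: False, y: False}
  {y: True, x: True, l: False}


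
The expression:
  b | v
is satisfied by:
  {b: True, v: True}
  {b: True, v: False}
  {v: True, b: False}


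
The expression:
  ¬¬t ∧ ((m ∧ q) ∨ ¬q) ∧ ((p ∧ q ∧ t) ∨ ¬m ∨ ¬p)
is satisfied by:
  {t: True, p: False, m: False, q: False}
  {t: True, m: True, p: False, q: False}
  {t: True, q: True, m: True, p: False}
  {t: True, p: True, m: False, q: False}
  {t: True, q: True, m: True, p: True}


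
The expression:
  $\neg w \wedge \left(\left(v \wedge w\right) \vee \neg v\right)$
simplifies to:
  $\neg v \wedge \neg w$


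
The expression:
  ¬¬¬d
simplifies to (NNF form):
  ¬d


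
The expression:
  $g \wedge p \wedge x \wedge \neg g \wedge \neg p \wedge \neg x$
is never true.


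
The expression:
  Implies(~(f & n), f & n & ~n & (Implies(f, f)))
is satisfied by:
  {f: True, n: True}


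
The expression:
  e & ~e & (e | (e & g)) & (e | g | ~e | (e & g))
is never true.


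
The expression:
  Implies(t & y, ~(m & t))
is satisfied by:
  {m: False, t: False, y: False}
  {y: True, m: False, t: False}
  {t: True, m: False, y: False}
  {y: True, t: True, m: False}
  {m: True, y: False, t: False}
  {y: True, m: True, t: False}
  {t: True, m: True, y: False}


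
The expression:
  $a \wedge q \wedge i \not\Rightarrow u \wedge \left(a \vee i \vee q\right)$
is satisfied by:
  {a: True, i: True, q: True, u: False}


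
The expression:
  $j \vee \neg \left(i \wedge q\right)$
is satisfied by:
  {j: True, q: False, i: False}
  {j: False, q: False, i: False}
  {i: True, j: True, q: False}
  {i: True, j: False, q: False}
  {q: True, j: True, i: False}
  {q: True, j: False, i: False}
  {q: True, i: True, j: True}


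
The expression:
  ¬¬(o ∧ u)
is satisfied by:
  {u: True, o: True}


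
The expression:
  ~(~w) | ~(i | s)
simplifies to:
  w | (~i & ~s)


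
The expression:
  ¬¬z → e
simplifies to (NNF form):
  e ∨ ¬z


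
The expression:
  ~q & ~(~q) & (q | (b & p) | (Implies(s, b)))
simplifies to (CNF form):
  False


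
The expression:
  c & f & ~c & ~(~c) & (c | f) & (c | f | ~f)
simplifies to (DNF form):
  False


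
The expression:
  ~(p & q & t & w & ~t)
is always true.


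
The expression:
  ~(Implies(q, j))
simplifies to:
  q & ~j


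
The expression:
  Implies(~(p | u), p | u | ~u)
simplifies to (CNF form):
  True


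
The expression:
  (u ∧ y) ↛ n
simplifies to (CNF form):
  u ∧ y ∧ ¬n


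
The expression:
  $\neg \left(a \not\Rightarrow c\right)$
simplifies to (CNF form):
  $c \vee \neg a$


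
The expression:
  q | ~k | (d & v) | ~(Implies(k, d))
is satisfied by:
  {q: True, v: True, k: False, d: False}
  {q: True, k: False, v: False, d: False}
  {v: True, q: False, k: False, d: False}
  {q: False, k: False, v: False, d: False}
  {d: True, q: True, v: True, k: False}
  {d: True, q: True, k: False, v: False}
  {d: True, v: True, q: False, k: False}
  {d: True, q: False, k: False, v: False}
  {q: True, k: True, v: True, d: False}
  {q: True, k: True, d: False, v: False}
  {k: True, v: True, d: False, q: False}
  {k: True, d: False, v: False, q: False}
  {q: True, k: True, d: True, v: True}
  {q: True, k: True, d: True, v: False}
  {k: True, d: True, v: True, q: False}


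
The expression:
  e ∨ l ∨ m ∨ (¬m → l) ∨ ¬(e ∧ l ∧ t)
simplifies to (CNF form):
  True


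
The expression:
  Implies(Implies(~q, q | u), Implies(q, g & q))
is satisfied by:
  {g: True, q: False}
  {q: False, g: False}
  {q: True, g: True}


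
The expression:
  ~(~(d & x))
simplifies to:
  d & x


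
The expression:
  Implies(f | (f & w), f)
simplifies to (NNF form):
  True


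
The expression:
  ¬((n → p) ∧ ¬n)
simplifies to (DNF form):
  n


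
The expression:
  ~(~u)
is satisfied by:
  {u: True}


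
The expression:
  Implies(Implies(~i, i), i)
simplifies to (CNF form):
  True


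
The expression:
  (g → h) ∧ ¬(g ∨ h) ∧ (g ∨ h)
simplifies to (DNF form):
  False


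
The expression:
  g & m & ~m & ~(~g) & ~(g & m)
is never true.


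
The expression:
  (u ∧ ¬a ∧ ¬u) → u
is always true.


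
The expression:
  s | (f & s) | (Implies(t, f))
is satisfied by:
  {s: True, f: True, t: False}
  {s: True, f: False, t: False}
  {f: True, s: False, t: False}
  {s: False, f: False, t: False}
  {t: True, s: True, f: True}
  {t: True, s: True, f: False}
  {t: True, f: True, s: False}


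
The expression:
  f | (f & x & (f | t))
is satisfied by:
  {f: True}


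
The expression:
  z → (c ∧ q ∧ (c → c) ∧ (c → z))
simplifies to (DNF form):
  (c ∧ q) ∨ ¬z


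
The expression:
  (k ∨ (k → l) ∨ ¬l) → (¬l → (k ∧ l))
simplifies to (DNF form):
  l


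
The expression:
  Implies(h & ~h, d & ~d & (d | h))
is always true.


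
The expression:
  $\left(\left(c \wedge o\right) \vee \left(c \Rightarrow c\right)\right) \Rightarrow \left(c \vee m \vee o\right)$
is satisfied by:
  {c: True, o: True, m: True}
  {c: True, o: True, m: False}
  {c: True, m: True, o: False}
  {c: True, m: False, o: False}
  {o: True, m: True, c: False}
  {o: True, m: False, c: False}
  {m: True, o: False, c: False}


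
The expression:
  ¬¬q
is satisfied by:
  {q: True}


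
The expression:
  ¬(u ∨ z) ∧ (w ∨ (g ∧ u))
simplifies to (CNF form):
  w ∧ ¬u ∧ ¬z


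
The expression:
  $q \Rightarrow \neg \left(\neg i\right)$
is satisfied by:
  {i: True, q: False}
  {q: False, i: False}
  {q: True, i: True}


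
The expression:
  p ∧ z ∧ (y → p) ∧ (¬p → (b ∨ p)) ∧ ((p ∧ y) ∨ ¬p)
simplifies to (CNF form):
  p ∧ y ∧ z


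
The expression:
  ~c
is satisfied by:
  {c: False}


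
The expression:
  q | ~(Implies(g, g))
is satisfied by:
  {q: True}


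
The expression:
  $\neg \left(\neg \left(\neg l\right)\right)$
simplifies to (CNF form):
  $\neg l$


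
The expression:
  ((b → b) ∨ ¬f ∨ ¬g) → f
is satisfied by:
  {f: True}


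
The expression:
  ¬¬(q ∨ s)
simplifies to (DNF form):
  q ∨ s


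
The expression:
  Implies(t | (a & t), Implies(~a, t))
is always true.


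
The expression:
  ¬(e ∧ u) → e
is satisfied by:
  {e: True}


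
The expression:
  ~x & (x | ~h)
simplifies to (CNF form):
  ~h & ~x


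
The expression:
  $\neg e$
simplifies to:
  $\neg e$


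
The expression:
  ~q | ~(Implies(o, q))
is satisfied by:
  {q: False}


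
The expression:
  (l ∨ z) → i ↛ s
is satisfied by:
  {i: True, l: False, s: False, z: False}
  {i: False, l: False, s: False, z: False}
  {z: True, i: True, l: False, s: False}
  {s: True, i: True, l: False, z: False}
  {s: True, i: False, l: False, z: False}
  {l: True, i: True, z: False, s: False}
  {z: True, l: True, i: True, s: False}


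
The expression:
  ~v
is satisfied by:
  {v: False}


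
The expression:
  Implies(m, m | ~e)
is always true.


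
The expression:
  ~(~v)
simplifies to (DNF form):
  v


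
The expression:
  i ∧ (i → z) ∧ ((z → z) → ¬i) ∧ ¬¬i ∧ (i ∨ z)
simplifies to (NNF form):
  False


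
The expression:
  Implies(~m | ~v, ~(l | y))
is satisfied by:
  {v: True, m: True, y: False, l: False}
  {v: True, m: False, y: False, l: False}
  {m: True, v: False, y: False, l: False}
  {v: False, m: False, y: False, l: False}
  {v: True, l: True, m: True, y: False}
  {v: True, y: True, m: True, l: False}
  {v: True, l: True, y: True, m: True}


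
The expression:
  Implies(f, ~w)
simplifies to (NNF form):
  ~f | ~w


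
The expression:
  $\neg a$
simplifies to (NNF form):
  $\neg a$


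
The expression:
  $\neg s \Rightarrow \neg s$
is always true.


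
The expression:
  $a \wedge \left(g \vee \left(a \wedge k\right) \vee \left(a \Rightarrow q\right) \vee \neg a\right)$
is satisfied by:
  {k: True, q: True, g: True, a: True}
  {k: True, q: True, a: True, g: False}
  {k: True, g: True, a: True, q: False}
  {k: True, a: True, g: False, q: False}
  {q: True, a: True, g: True, k: False}
  {q: True, a: True, g: False, k: False}
  {a: True, g: True, q: False, k: False}


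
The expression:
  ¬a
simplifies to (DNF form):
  ¬a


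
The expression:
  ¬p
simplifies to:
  ¬p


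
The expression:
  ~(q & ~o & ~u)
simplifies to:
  o | u | ~q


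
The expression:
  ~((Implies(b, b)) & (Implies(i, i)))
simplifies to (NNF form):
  False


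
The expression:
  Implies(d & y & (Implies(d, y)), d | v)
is always true.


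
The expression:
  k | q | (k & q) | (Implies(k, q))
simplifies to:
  True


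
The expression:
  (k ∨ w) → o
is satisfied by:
  {o: True, w: False, k: False}
  {o: True, k: True, w: False}
  {o: True, w: True, k: False}
  {o: True, k: True, w: True}
  {k: False, w: False, o: False}


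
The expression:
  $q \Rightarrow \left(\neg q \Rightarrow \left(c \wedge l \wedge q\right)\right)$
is always true.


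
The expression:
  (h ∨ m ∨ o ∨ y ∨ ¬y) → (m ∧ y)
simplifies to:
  m ∧ y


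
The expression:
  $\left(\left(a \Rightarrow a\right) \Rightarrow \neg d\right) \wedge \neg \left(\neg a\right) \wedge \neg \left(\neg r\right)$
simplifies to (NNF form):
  $a \wedge r \wedge \neg d$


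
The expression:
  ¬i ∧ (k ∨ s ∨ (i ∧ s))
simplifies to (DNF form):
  (k ∧ ¬i) ∨ (s ∧ ¬i)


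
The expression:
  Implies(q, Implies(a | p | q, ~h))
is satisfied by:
  {h: False, q: False}
  {q: True, h: False}
  {h: True, q: False}


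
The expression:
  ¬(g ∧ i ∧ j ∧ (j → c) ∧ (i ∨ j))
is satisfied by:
  {g: False, c: False, i: False, j: False}
  {j: True, g: False, c: False, i: False}
  {i: True, g: False, c: False, j: False}
  {j: True, i: True, g: False, c: False}
  {c: True, j: False, g: False, i: False}
  {j: True, c: True, g: False, i: False}
  {i: True, c: True, j: False, g: False}
  {j: True, i: True, c: True, g: False}
  {g: True, i: False, c: False, j: False}
  {j: True, g: True, i: False, c: False}
  {i: True, g: True, j: False, c: False}
  {j: True, i: True, g: True, c: False}
  {c: True, g: True, i: False, j: False}
  {j: True, c: True, g: True, i: False}
  {i: True, c: True, g: True, j: False}


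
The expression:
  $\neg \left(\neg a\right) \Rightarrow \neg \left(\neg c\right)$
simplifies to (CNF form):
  $c \vee \neg a$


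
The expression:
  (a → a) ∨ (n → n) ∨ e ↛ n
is always true.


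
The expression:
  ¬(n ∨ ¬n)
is never true.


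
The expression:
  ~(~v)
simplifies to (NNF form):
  v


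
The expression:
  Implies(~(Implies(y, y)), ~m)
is always true.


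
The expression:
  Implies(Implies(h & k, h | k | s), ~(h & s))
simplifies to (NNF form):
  ~h | ~s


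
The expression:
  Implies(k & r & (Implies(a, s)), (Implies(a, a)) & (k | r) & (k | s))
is always true.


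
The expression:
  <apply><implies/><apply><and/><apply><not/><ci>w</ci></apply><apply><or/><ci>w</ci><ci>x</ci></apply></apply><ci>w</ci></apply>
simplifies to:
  <apply><or/><ci>w</ci><apply><not/><ci>x</ci></apply></apply>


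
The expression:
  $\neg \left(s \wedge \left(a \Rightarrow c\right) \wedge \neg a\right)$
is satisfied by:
  {a: True, s: False}
  {s: False, a: False}
  {s: True, a: True}


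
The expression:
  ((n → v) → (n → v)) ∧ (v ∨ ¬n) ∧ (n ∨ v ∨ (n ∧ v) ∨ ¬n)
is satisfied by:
  {v: True, n: False}
  {n: False, v: False}
  {n: True, v: True}


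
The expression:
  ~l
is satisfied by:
  {l: False}


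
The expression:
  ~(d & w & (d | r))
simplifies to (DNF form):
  ~d | ~w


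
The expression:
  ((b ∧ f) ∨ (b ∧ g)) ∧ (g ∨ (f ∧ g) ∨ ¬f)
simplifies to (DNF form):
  b ∧ g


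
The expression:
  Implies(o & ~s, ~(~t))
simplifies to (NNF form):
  s | t | ~o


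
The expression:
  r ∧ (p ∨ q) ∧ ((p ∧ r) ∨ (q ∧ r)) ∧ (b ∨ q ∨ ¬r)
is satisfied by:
  {r: True, q: True, p: True, b: True}
  {r: True, q: True, p: True, b: False}
  {r: True, q: True, b: True, p: False}
  {r: True, q: True, b: False, p: False}
  {r: True, p: True, b: True, q: False}


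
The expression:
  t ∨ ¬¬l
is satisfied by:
  {t: True, l: True}
  {t: True, l: False}
  {l: True, t: False}


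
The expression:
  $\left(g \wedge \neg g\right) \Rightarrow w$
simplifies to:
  $\text{True}$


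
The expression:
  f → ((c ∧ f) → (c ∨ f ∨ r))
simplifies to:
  True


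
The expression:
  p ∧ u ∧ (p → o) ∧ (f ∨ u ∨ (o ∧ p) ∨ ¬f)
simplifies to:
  o ∧ p ∧ u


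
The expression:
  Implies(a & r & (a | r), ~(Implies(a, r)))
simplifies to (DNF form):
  ~a | ~r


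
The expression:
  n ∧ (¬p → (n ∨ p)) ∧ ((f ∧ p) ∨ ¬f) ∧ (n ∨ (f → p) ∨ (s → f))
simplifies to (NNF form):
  n ∧ (p ∨ ¬f)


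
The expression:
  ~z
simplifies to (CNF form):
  ~z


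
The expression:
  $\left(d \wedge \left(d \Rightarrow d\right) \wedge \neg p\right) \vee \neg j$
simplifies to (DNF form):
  $\left(d \wedge \neg p\right) \vee \neg j$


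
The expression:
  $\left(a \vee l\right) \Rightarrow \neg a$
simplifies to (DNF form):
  $\neg a$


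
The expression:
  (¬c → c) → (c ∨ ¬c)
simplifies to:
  True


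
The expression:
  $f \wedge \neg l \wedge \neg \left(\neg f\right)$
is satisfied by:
  {f: True, l: False}


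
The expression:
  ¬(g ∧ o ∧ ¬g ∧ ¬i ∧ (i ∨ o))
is always true.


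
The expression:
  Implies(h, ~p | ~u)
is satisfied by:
  {p: False, u: False, h: False}
  {h: True, p: False, u: False}
  {u: True, p: False, h: False}
  {h: True, u: True, p: False}
  {p: True, h: False, u: False}
  {h: True, p: True, u: False}
  {u: True, p: True, h: False}


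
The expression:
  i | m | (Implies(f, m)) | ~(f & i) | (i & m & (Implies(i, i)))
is always true.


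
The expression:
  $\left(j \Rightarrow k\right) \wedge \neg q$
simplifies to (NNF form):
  $\neg q \wedge \left(k \vee \neg j\right)$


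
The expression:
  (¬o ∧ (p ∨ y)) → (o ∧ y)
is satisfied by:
  {o: True, y: False, p: False}
  {o: True, p: True, y: False}
  {o: True, y: True, p: False}
  {o: True, p: True, y: True}
  {p: False, y: False, o: False}


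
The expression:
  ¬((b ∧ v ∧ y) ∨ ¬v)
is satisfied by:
  {v: True, y: False, b: False}
  {b: True, v: True, y: False}
  {y: True, v: True, b: False}


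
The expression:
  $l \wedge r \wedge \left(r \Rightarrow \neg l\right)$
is never true.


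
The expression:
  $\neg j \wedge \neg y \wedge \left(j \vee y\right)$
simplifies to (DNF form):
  $\text{False}$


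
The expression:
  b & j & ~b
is never true.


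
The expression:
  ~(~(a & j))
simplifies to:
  a & j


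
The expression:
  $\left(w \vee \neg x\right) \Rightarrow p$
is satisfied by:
  {x: True, p: True, w: False}
  {p: True, w: False, x: False}
  {x: True, p: True, w: True}
  {p: True, w: True, x: False}
  {x: True, w: False, p: False}


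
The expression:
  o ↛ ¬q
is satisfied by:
  {o: True, q: True}


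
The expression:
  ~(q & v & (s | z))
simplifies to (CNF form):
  (~q | ~s | ~v) & (~q | ~v | ~z)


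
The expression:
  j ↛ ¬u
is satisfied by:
  {j: True, u: True}


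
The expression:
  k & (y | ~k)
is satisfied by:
  {y: True, k: True}


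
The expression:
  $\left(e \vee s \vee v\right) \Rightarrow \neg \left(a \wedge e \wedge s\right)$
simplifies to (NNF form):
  $\neg a \vee \neg e \vee \neg s$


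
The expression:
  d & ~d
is never true.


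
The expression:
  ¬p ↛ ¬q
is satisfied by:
  {q: True, p: False}


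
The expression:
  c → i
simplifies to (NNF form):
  i ∨ ¬c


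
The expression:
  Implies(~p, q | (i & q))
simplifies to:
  p | q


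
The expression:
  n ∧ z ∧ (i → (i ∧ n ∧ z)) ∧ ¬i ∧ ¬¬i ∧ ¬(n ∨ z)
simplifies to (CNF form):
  False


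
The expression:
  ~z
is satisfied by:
  {z: False}


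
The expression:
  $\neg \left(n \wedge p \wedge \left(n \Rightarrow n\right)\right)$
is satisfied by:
  {p: False, n: False}
  {n: True, p: False}
  {p: True, n: False}


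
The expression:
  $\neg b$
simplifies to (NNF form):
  $\neg b$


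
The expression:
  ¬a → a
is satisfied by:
  {a: True}


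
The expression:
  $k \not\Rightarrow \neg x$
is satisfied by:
  {x: True, k: True}


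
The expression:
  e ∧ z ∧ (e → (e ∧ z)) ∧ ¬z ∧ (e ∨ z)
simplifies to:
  False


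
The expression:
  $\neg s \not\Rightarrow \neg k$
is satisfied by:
  {k: True, s: False}


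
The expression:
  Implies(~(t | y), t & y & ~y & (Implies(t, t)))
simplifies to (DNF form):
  t | y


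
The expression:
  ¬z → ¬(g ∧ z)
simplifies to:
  True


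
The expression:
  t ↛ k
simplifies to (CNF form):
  t ∧ ¬k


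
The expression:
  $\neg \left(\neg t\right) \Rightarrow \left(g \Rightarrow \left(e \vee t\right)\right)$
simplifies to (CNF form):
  $\text{True}$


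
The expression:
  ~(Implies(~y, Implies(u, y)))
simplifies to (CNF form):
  u & ~y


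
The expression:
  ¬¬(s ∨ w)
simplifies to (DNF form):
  s ∨ w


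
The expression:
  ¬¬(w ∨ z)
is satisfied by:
  {z: True, w: True}
  {z: True, w: False}
  {w: True, z: False}


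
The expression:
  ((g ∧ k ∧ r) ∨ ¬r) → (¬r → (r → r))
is always true.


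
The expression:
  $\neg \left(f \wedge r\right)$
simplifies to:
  $\neg f \vee \neg r$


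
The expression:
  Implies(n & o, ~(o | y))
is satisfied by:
  {o: False, n: False}
  {n: True, o: False}
  {o: True, n: False}


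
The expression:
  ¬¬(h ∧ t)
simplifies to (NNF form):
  h ∧ t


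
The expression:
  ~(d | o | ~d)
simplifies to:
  False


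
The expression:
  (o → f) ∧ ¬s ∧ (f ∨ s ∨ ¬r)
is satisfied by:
  {f: True, o: False, s: False, r: False}
  {r: True, f: True, o: False, s: False}
  {f: True, o: True, r: False, s: False}
  {r: True, f: True, o: True, s: False}
  {r: False, o: False, f: False, s: False}


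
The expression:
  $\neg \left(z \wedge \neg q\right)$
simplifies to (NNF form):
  $q \vee \neg z$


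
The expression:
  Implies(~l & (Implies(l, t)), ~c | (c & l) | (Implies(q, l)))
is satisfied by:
  {l: True, c: False, q: False}
  {c: False, q: False, l: False}
  {q: True, l: True, c: False}
  {q: True, c: False, l: False}
  {l: True, c: True, q: False}
  {c: True, l: False, q: False}
  {q: True, c: True, l: True}


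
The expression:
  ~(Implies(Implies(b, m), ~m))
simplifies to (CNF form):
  m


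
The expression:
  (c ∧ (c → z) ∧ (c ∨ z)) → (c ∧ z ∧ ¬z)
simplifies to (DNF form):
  ¬c ∨ ¬z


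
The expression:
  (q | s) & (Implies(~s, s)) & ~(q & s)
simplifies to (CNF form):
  s & ~q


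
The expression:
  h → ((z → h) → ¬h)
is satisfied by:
  {h: False}


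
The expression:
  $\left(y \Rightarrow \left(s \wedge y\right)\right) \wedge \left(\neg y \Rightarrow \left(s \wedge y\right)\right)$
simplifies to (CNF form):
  $s \wedge y$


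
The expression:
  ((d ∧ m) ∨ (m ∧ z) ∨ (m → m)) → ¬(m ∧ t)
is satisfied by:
  {m: False, t: False}
  {t: True, m: False}
  {m: True, t: False}


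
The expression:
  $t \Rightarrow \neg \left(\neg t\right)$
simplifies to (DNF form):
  $\text{True}$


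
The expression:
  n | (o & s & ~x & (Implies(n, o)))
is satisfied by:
  {n: True, s: True, o: True, x: False}
  {n: True, s: True, o: False, x: False}
  {n: True, o: True, s: False, x: False}
  {n: True, o: False, s: False, x: False}
  {n: True, x: True, s: True, o: True}
  {n: True, x: True, s: True, o: False}
  {n: True, x: True, s: False, o: True}
  {n: True, x: True, s: False, o: False}
  {s: True, o: True, n: False, x: False}


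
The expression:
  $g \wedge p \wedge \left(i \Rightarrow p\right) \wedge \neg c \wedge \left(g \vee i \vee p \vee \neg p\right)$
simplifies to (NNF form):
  $g \wedge p \wedge \neg c$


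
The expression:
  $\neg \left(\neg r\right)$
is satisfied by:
  {r: True}


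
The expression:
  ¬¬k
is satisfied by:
  {k: True}


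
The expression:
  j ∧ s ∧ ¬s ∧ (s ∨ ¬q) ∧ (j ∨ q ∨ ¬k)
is never true.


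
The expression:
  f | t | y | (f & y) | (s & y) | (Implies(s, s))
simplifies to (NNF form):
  True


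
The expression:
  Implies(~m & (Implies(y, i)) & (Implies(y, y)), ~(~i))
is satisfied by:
  {i: True, y: True, m: True}
  {i: True, y: True, m: False}
  {i: True, m: True, y: False}
  {i: True, m: False, y: False}
  {y: True, m: True, i: False}
  {y: True, m: False, i: False}
  {m: True, y: False, i: False}


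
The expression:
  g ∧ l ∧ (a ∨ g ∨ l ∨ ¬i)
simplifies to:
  g ∧ l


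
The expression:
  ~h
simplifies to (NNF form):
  ~h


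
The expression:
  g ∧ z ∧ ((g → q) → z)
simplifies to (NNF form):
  g ∧ z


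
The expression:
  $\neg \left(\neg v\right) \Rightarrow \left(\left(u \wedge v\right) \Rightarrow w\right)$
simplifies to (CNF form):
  $w \vee \neg u \vee \neg v$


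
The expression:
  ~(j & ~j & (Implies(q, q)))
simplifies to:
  True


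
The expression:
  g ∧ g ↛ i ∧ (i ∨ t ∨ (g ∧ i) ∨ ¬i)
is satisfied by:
  {g: True, i: False}


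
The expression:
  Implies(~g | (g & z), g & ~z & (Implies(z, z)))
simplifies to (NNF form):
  g & ~z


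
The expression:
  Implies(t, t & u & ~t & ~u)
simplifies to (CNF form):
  ~t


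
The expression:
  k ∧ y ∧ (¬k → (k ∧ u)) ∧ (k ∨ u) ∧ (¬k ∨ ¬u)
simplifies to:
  k ∧ y ∧ ¬u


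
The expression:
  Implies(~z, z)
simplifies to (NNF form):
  z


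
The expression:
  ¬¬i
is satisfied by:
  {i: True}


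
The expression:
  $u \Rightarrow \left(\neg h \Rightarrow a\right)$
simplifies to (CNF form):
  $a \vee h \vee \neg u$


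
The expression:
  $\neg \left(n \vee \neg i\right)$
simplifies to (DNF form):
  $i \wedge \neg n$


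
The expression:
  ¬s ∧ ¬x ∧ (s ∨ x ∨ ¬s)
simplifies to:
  ¬s ∧ ¬x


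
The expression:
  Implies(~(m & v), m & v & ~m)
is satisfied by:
  {m: True, v: True}


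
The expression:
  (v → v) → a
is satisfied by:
  {a: True}


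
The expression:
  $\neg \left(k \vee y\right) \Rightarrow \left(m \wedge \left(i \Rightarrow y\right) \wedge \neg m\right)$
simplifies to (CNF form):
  $k \vee y$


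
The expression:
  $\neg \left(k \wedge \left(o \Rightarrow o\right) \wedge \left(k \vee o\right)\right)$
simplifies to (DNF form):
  $\neg k$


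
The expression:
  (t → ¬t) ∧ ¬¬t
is never true.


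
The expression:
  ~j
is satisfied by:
  {j: False}


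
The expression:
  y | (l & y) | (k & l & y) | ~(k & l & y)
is always true.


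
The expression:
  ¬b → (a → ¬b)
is always true.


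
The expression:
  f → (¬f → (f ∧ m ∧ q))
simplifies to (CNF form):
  True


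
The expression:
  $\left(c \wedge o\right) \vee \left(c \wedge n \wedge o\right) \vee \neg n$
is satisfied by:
  {o: True, c: True, n: False}
  {o: True, c: False, n: False}
  {c: True, o: False, n: False}
  {o: False, c: False, n: False}
  {n: True, o: True, c: True}


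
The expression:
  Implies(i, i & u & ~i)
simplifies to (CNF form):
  ~i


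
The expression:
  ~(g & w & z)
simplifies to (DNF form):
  ~g | ~w | ~z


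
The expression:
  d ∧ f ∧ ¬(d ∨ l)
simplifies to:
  False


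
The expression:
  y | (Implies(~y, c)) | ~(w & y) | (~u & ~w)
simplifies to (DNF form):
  True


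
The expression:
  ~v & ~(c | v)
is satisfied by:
  {v: False, c: False}


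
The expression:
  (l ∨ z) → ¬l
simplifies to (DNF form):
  ¬l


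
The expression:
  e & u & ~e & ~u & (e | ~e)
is never true.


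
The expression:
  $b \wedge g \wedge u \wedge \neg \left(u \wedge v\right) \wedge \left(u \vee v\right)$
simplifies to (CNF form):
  $b \wedge g \wedge u \wedge \neg v$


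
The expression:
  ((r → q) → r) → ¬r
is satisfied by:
  {r: False}


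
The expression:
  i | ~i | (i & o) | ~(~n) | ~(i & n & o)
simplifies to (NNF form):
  True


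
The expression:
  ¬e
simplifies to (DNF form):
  ¬e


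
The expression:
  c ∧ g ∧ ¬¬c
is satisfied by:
  {c: True, g: True}


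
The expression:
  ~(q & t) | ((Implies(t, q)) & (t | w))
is always true.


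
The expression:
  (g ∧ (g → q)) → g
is always true.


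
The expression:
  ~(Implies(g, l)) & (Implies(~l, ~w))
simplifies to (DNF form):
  g & ~l & ~w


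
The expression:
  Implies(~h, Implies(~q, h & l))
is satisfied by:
  {q: True, h: True}
  {q: True, h: False}
  {h: True, q: False}


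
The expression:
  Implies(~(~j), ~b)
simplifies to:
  ~b | ~j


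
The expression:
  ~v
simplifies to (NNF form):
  ~v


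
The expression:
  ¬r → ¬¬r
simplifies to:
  r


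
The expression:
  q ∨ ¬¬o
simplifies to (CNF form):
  o ∨ q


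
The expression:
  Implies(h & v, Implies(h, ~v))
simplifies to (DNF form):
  ~h | ~v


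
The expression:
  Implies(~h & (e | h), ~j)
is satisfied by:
  {h: True, e: False, j: False}
  {e: False, j: False, h: False}
  {j: True, h: True, e: False}
  {j: True, e: False, h: False}
  {h: True, e: True, j: False}
  {e: True, h: False, j: False}
  {j: True, e: True, h: True}


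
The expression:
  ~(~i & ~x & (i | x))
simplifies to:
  True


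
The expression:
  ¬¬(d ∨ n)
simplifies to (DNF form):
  d ∨ n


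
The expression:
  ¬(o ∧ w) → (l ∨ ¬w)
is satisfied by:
  {o: True, l: True, w: False}
  {o: True, w: False, l: False}
  {l: True, w: False, o: False}
  {l: False, w: False, o: False}
  {o: True, l: True, w: True}
  {o: True, w: True, l: False}
  {l: True, w: True, o: False}


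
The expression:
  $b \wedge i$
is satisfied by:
  {i: True, b: True}


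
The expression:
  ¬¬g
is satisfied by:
  {g: True}


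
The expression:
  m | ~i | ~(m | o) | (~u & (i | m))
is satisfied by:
  {m: True, u: False, i: False, o: False}
  {o: False, u: False, m: False, i: False}
  {o: True, m: True, u: False, i: False}
  {o: True, u: False, m: False, i: False}
  {i: True, m: True, o: False, u: False}
  {i: True, o: False, u: False, m: False}
  {i: True, o: True, m: True, u: False}
  {i: True, o: True, u: False, m: False}
  {m: True, u: True, i: False, o: False}
  {u: True, i: False, m: False, o: False}
  {o: True, u: True, m: True, i: False}
  {o: True, u: True, i: False, m: False}
  {m: True, u: True, i: True, o: False}
  {u: True, i: True, o: False, m: False}
  {o: True, u: True, i: True, m: True}


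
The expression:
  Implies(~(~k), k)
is always true.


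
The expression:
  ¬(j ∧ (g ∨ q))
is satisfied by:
  {g: False, j: False, q: False}
  {q: True, g: False, j: False}
  {g: True, q: False, j: False}
  {q: True, g: True, j: False}
  {j: True, q: False, g: False}


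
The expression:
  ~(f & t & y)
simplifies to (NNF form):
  ~f | ~t | ~y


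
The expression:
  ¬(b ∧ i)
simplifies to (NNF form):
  ¬b ∨ ¬i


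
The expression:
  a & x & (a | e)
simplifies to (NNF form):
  a & x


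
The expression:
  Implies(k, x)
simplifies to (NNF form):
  x | ~k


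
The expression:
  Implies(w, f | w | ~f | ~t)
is always true.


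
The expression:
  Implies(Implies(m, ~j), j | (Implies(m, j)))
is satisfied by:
  {j: True, m: False}
  {m: False, j: False}
  {m: True, j: True}


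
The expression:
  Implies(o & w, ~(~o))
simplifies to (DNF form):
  True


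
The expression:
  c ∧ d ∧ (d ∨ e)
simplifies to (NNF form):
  c ∧ d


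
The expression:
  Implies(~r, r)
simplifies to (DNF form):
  r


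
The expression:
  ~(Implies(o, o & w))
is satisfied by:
  {o: True, w: False}


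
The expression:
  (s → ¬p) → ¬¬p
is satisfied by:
  {p: True}


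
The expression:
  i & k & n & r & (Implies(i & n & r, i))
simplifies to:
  i & k & n & r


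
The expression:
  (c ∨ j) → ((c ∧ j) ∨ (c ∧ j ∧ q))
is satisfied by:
  {j: False, c: False}
  {c: True, j: True}


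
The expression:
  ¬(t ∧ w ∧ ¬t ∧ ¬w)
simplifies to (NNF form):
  True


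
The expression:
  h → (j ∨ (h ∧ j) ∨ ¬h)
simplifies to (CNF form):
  j ∨ ¬h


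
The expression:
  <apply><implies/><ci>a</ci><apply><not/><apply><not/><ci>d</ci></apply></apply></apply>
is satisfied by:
  {d: True, a: False}
  {a: False, d: False}
  {a: True, d: True}


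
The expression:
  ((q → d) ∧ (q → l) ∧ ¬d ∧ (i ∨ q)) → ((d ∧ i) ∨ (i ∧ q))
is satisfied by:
  {d: True, q: True, i: False}
  {d: True, q: False, i: False}
  {q: True, d: False, i: False}
  {d: False, q: False, i: False}
  {i: True, d: True, q: True}
  {i: True, d: True, q: False}
  {i: True, q: True, d: False}


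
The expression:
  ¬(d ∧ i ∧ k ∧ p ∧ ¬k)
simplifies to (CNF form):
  True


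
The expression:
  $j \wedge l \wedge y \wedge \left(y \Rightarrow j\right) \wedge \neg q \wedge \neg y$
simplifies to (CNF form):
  $\text{False}$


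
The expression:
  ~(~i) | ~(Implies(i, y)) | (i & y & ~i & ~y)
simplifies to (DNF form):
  i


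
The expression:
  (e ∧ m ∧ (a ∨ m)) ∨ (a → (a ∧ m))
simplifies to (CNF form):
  m ∨ ¬a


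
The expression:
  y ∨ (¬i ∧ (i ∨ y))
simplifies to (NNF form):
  y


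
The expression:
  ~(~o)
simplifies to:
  o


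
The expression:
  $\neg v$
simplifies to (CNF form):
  $\neg v$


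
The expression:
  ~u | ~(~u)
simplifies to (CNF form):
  True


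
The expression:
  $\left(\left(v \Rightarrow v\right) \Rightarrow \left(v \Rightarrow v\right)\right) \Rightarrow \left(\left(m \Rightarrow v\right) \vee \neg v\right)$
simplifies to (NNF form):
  $\text{True}$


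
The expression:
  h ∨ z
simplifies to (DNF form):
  h ∨ z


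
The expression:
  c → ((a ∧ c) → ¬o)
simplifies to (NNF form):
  ¬a ∨ ¬c ∨ ¬o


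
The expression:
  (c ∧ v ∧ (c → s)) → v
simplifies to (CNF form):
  True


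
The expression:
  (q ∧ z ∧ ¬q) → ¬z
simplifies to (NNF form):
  True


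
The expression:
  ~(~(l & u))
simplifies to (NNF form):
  l & u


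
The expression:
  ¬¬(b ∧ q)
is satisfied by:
  {b: True, q: True}


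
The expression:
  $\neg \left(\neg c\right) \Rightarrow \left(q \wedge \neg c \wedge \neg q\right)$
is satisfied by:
  {c: False}


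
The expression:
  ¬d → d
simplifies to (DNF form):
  d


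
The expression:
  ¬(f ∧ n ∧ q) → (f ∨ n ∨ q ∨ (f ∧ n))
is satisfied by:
  {n: True, q: True, f: True}
  {n: True, q: True, f: False}
  {n: True, f: True, q: False}
  {n: True, f: False, q: False}
  {q: True, f: True, n: False}
  {q: True, f: False, n: False}
  {f: True, q: False, n: False}


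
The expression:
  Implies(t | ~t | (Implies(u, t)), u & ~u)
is never true.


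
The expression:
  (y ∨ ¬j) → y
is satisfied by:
  {y: True, j: True}
  {y: True, j: False}
  {j: True, y: False}


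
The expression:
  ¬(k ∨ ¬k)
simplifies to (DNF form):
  False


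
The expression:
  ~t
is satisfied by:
  {t: False}


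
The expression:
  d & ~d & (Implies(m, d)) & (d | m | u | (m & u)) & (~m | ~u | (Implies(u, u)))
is never true.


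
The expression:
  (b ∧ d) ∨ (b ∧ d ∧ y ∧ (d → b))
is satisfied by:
  {b: True, d: True}


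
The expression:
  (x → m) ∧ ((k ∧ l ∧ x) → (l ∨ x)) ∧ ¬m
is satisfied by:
  {x: False, m: False}


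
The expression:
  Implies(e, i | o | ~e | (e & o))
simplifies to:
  i | o | ~e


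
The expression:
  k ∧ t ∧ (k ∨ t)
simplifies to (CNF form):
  k ∧ t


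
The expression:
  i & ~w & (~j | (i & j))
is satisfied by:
  {i: True, w: False}


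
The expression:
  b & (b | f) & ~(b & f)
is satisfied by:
  {b: True, f: False}


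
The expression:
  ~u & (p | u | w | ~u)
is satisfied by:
  {u: False}


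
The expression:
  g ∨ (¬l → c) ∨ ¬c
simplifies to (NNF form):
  True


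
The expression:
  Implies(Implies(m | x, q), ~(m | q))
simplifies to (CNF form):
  ~q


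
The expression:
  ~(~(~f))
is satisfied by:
  {f: False}


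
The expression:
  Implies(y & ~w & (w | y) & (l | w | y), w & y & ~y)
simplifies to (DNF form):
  w | ~y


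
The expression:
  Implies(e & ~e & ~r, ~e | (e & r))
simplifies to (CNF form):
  True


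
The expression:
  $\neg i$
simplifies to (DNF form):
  $\neg i$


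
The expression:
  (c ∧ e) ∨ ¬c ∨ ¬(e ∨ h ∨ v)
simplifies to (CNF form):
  (e ∨ ¬c ∨ ¬h) ∧ (e ∨ ¬c ∨ ¬v)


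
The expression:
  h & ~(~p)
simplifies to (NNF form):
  h & p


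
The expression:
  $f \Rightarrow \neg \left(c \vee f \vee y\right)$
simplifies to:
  $\neg f$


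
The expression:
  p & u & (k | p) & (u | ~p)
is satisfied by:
  {p: True, u: True}


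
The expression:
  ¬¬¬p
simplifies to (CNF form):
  ¬p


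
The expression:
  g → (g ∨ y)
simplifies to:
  True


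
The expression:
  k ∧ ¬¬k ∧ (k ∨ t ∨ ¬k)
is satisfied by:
  {k: True}


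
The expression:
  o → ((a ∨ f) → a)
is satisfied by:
  {a: True, o: False, f: False}
  {o: False, f: False, a: False}
  {f: True, a: True, o: False}
  {f: True, o: False, a: False}
  {a: True, o: True, f: False}
  {o: True, a: False, f: False}
  {f: True, o: True, a: True}
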